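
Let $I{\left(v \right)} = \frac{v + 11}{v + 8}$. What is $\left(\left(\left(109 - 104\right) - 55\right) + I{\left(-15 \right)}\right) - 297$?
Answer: $- \frac{2425}{7} \approx -346.43$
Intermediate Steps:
$I{\left(v \right)} = \frac{11 + v}{8 + v}$
$\left(\left(\left(109 - 104\right) - 55\right) + I{\left(-15 \right)}\right) - 297 = \left(\left(\left(109 - 104\right) - 55\right) + \frac{11 - 15}{8 - 15}\right) - 297 = \left(\left(5 - 55\right) + \frac{1}{-7} \left(-4\right)\right) - 297 = \left(-50 - - \frac{4}{7}\right) - 297 = \left(-50 + \frac{4}{7}\right) - 297 = - \frac{346}{7} - 297 = - \frac{2425}{7}$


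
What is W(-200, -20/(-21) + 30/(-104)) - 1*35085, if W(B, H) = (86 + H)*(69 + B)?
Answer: -50710267/1092 ≈ -46438.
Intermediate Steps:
W(B, H) = (69 + B)*(86 + H)
W(-200, -20/(-21) + 30/(-104)) - 1*35085 = (5934 + 69*(-20/(-21) + 30/(-104)) + 86*(-200) - 200*(-20/(-21) + 30/(-104))) - 1*35085 = (5934 + 69*(-20*(-1/21) + 30*(-1/104)) - 17200 - 200*(-20*(-1/21) + 30*(-1/104))) - 35085 = (5934 + 69*(20/21 - 15/52) - 17200 - 200*(20/21 - 15/52)) - 35085 = (5934 + 69*(725/1092) - 17200 - 200*725/1092) - 35085 = (5934 + 16675/364 - 17200 - 36250/273) - 35085 = -12397447/1092 - 35085 = -50710267/1092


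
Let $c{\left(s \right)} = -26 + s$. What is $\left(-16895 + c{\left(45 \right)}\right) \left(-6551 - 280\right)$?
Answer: $115279956$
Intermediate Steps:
$\left(-16895 + c{\left(45 \right)}\right) \left(-6551 - 280\right) = \left(-16895 + \left(-26 + 45\right)\right) \left(-6551 - 280\right) = \left(-16895 + 19\right) \left(-6831\right) = \left(-16876\right) \left(-6831\right) = 115279956$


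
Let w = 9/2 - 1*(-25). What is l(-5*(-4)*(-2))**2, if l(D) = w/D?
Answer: 3481/6400 ≈ 0.54391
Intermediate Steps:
w = 59/2 (w = 9*(1/2) + 25 = 9/2 + 25 = 59/2 ≈ 29.500)
l(D) = 59/(2*D)
l(-5*(-4)*(-2))**2 = (59/(2*((-5*(-4)*(-2)))))**2 = (59/(2*((20*(-2)))))**2 = ((59/2)/(-40))**2 = ((59/2)*(-1/40))**2 = (-59/80)**2 = 3481/6400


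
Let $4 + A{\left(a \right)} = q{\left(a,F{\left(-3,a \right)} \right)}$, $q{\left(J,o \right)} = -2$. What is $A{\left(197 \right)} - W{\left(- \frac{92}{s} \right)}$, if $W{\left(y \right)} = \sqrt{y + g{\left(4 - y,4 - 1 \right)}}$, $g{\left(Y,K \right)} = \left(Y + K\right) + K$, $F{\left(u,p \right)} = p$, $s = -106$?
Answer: $-6 - \sqrt{10} \approx -9.1623$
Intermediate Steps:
$g{\left(Y,K \right)} = Y + 2 K$ ($g{\left(Y,K \right)} = \left(K + Y\right) + K = Y + 2 K$)
$W{\left(y \right)} = \sqrt{10}$ ($W{\left(y \right)} = \sqrt{y - \left(-4 + y - 2 \left(4 - 1\right)\right)} = \sqrt{y + \left(\left(4 - y\right) + 2 \cdot 3\right)} = \sqrt{y + \left(\left(4 - y\right) + 6\right)} = \sqrt{y - \left(-10 + y\right)} = \sqrt{10}$)
$A{\left(a \right)} = -6$ ($A{\left(a \right)} = -4 - 2 = -6$)
$A{\left(197 \right)} - W{\left(- \frac{92}{s} \right)} = -6 - \sqrt{10}$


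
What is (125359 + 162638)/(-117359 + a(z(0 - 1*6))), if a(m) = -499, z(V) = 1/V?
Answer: -95999/39286 ≈ -2.4436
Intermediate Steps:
(125359 + 162638)/(-117359 + a(z(0 - 1*6))) = (125359 + 162638)/(-117359 - 499) = 287997/(-117858) = 287997*(-1/117858) = -95999/39286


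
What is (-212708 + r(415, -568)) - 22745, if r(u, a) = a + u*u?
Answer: -63796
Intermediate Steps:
r(u, a) = a + u**2
(-212708 + r(415, -568)) - 22745 = (-212708 + (-568 + 415**2)) - 22745 = (-212708 + (-568 + 172225)) - 22745 = (-212708 + 171657) - 22745 = -41051 - 22745 = -63796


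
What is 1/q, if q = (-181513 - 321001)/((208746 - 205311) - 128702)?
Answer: 125267/502514 ≈ 0.24928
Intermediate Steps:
q = 502514/125267 (q = -502514/(3435 - 128702) = -502514/(-125267) = -502514*(-1/125267) = 502514/125267 ≈ 4.0115)
1/q = 1/(502514/125267) = 125267/502514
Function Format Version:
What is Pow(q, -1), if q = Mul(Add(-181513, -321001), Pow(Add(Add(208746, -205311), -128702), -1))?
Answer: Rational(125267, 502514) ≈ 0.24928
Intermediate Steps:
q = Rational(502514, 125267) (q = Mul(-502514, Pow(Add(3435, -128702), -1)) = Mul(-502514, Pow(-125267, -1)) = Mul(-502514, Rational(-1, 125267)) = Rational(502514, 125267) ≈ 4.0115)
Pow(q, -1) = Pow(Rational(502514, 125267), -1) = Rational(125267, 502514)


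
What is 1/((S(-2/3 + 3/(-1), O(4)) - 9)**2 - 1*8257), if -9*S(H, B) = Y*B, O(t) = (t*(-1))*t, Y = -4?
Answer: -81/647792 ≈ -0.00012504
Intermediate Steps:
O(t) = -t**2 (O(t) = (-t)*t = -t**2)
S(H, B) = 4*B/9 (S(H, B) = -(-4)*B/9 = 4*B/9)
1/((S(-2/3 + 3/(-1), O(4)) - 9)**2 - 1*8257) = 1/((4*(-1*4**2)/9 - 9)**2 - 1*8257) = 1/((4*(-1*16)/9 - 9)**2 - 8257) = 1/(((4/9)*(-16) - 9)**2 - 8257) = 1/((-64/9 - 9)**2 - 8257) = 1/((-145/9)**2 - 8257) = 1/(21025/81 - 8257) = 1/(-647792/81) = -81/647792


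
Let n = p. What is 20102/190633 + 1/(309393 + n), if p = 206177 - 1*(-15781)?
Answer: 10681408435/101293035183 ≈ 0.10545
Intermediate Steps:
p = 221958 (p = 206177 + 15781 = 221958)
n = 221958
20102/190633 + 1/(309393 + n) = 20102/190633 + 1/(309393 + 221958) = 20102*(1/190633) + 1/531351 = 20102/190633 + 1/531351 = 10681408435/101293035183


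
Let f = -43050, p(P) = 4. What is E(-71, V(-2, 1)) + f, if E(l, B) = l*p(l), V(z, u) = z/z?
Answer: -43334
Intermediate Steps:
V(z, u) = 1
E(l, B) = 4*l (E(l, B) = l*4 = 4*l)
E(-71, V(-2, 1)) + f = 4*(-71) - 43050 = -284 - 43050 = -43334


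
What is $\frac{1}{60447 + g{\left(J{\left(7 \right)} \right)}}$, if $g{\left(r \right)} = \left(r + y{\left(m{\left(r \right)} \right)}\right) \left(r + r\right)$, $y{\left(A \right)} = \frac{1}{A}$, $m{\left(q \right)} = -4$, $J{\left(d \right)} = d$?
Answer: $\frac{2}{121083} \approx 1.6518 \cdot 10^{-5}$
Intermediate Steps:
$g{\left(r \right)} = 2 r \left(- \frac{1}{4} + r\right)$ ($g{\left(r \right)} = \left(r + \frac{1}{-4}\right) \left(r + r\right) = \left(r - \frac{1}{4}\right) 2 r = \left(- \frac{1}{4} + r\right) 2 r = 2 r \left(- \frac{1}{4} + r\right)$)
$\frac{1}{60447 + g{\left(J{\left(7 \right)} \right)}} = \frac{1}{60447 + \frac{1}{2} \cdot 7 \left(-1 + 4 \cdot 7\right)} = \frac{1}{60447 + \frac{1}{2} \cdot 7 \left(-1 + 28\right)} = \frac{1}{60447 + \frac{1}{2} \cdot 7 \cdot 27} = \frac{1}{60447 + \frac{189}{2}} = \frac{1}{\frac{121083}{2}} = \frac{2}{121083}$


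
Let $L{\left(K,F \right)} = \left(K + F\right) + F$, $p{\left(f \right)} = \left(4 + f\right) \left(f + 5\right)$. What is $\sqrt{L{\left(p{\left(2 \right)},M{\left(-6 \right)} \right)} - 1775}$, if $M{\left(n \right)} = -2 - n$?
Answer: $5 i \sqrt{69} \approx 41.533 i$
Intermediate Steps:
$p{\left(f \right)} = \left(4 + f\right) \left(5 + f\right)$
$L{\left(K,F \right)} = K + 2 F$ ($L{\left(K,F \right)} = \left(F + K\right) + F = K + 2 F$)
$\sqrt{L{\left(p{\left(2 \right)},M{\left(-6 \right)} \right)} - 1775} = \sqrt{\left(\left(20 + 2^{2} + 9 \cdot 2\right) + 2 \left(-2 - -6\right)\right) - 1775} = \sqrt{\left(\left(20 + 4 + 18\right) + 2 \left(-2 + 6\right)\right) - 1775} = \sqrt{\left(42 + 2 \cdot 4\right) - 1775} = \sqrt{\left(42 + 8\right) - 1775} = \sqrt{50 - 1775} = \sqrt{-1725} = 5 i \sqrt{69}$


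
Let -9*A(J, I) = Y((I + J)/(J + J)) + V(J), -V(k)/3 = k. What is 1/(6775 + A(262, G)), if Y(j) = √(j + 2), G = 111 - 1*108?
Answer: 291264876/1998756666091 + 18*√172003/1998756666091 ≈ 0.00014573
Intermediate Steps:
V(k) = -3*k
G = 3 (G = 111 - 108 = 3)
Y(j) = √(2 + j)
A(J, I) = -√(2 + (I + J)/(2*J))/9 + J/3 (A(J, I) = -(√(2 + (I + J)/(J + J)) - 3*J)/9 = -(√(2 + (I + J)/((2*J))) - 3*J)/9 = -(√(2 + (I + J)*(1/(2*J))) - 3*J)/9 = -(√(2 + (I + J)/(2*J)) - 3*J)/9 = -√(2 + (I + J)/(2*J))/9 + J/3)
1/(6775 + A(262, G)) = 1/(6775 + (-√(10 + 2*3/262)/18 + (⅓)*262)) = 1/(6775 + (-√(10 + 2*3*(1/262))/18 + 262/3)) = 1/(6775 + (-√(10 + 3/131)/18 + 262/3)) = 1/(6775 + (-√172003/2358 + 262/3)) = 1/(6775 + (262/3 - √172003/2358)) = 1/(20587/3 - √172003/2358)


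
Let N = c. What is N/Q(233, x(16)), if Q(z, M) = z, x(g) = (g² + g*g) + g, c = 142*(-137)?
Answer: -19454/233 ≈ -83.494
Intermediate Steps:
c = -19454
x(g) = g + 2*g² (x(g) = (g² + g²) + g = 2*g² + g = g + 2*g²)
N = -19454
N/Q(233, x(16)) = -19454/233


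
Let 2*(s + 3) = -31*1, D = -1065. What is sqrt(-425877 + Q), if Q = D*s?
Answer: 9*I*sqrt(20058)/2 ≈ 637.32*I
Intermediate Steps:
s = -37/2 (s = -3 + (-31*1)/2 = -3 + (1/2)*(-31) = -3 - 31/2 = -37/2 ≈ -18.500)
Q = 39405/2 (Q = -1065*(-37/2) = 39405/2 ≈ 19703.)
sqrt(-425877 + Q) = sqrt(-425877 + 39405/2) = sqrt(-812349/2) = 9*I*sqrt(20058)/2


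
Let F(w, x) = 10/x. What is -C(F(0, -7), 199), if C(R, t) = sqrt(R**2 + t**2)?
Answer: -sqrt(1940549)/7 ≈ -199.01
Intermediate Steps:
-C(F(0, -7), 199) = -sqrt((10/(-7))**2 + 199**2) = -sqrt((10*(-1/7))**2 + 39601) = -sqrt((-10/7)**2 + 39601) = -sqrt(100/49 + 39601) = -sqrt(1940549/49) = -sqrt(1940549)/7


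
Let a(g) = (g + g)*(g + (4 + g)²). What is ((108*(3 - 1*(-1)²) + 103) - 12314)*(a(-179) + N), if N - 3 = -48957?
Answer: 131328720890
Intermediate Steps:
N = -48954 (N = 3 - 48957 = -48954)
a(g) = 2*g*(g + (4 + g)²) (a(g) = (2*g)*(g + (4 + g)²) = 2*g*(g + (4 + g)²))
((108*(3 - 1*(-1)²) + 103) - 12314)*(a(-179) + N) = ((108*(3 - 1*(-1)²) + 103) - 12314)*(2*(-179)*(-179 + (4 - 179)²) - 48954) = ((108*(3 - 1*1) + 103) - 12314)*(2*(-179)*(-179 + (-175)²) - 48954) = ((108*(3 - 1) + 103) - 12314)*(2*(-179)*(-179 + 30625) - 48954) = ((108*2 + 103) - 12314)*(2*(-179)*30446 - 48954) = ((216 + 103) - 12314)*(-10899668 - 48954) = (319 - 12314)*(-10948622) = -11995*(-10948622) = 131328720890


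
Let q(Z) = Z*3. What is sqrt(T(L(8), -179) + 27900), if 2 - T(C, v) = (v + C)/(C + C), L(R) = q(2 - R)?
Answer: 85*sqrt(139)/6 ≈ 167.02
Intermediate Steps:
q(Z) = 3*Z
L(R) = 6 - 3*R (L(R) = 3*(2 - R) = 6 - 3*R)
T(C, v) = 2 - (C + v)/(2*C) (T(C, v) = 2 - (v + C)/(C + C) = 2 - (C + v)/(2*C))
sqrt(T(L(8), -179) + 27900) = sqrt((-1*(-179) + 3*(6 - 3*8))/(2*(6 - 3*8)) + 27900) = sqrt((179 + 3*(6 - 24))/(2*(6 - 24)) + 27900) = sqrt((1/2)*(179 + 3*(-18))/(-18) + 27900) = sqrt((1/2)*(-1/18)*(179 - 54) + 27900) = sqrt((1/2)*(-1/18)*125 + 27900) = sqrt(-125/36 + 27900) = sqrt(1004275/36) = 85*sqrt(139)/6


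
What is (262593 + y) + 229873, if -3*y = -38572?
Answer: 1515970/3 ≈ 5.0532e+5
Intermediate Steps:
y = 38572/3 (y = -⅓*(-38572) = 38572/3 ≈ 12857.)
(262593 + y) + 229873 = (262593 + 38572/3) + 229873 = 826351/3 + 229873 = 1515970/3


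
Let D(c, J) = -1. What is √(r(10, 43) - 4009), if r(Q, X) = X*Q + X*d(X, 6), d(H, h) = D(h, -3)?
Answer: I*√3622 ≈ 60.183*I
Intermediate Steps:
d(H, h) = -1
r(Q, X) = -X + Q*X (r(Q, X) = X*Q + X*(-1) = Q*X - X = -X + Q*X)
√(r(10, 43) - 4009) = √(43*(-1 + 10) - 4009) = √(43*9 - 4009) = √(387 - 4009) = √(-3622) = I*√3622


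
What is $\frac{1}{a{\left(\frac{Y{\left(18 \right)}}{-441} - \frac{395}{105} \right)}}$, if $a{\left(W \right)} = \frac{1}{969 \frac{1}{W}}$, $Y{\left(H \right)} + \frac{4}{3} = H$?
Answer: $- \frac{1281987}{5027} \approx -255.02$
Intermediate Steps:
$Y{\left(H \right)} = - \frac{4}{3} + H$
$a{\left(W \right)} = \frac{W}{969}$
$\frac{1}{a{\left(\frac{Y{\left(18 \right)}}{-441} - \frac{395}{105} \right)}} = \frac{1}{\frac{1}{969} \left(\frac{- \frac{4}{3} + 18}{-441} - \frac{395}{105}\right)} = \frac{1}{\frac{1}{969} \left(\frac{50}{3} \left(- \frac{1}{441}\right) - \frac{79}{21}\right)} = \frac{1}{\frac{1}{969} \left(- \frac{50}{1323} - \frac{79}{21}\right)} = \frac{1}{\frac{1}{969} \left(- \frac{5027}{1323}\right)} = \frac{1}{- \frac{5027}{1281987}} = - \frac{1281987}{5027}$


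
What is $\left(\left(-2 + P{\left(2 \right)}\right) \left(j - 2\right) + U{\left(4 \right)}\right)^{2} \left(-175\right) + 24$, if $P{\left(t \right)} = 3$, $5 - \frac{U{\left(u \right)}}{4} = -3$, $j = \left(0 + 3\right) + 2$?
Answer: $-214351$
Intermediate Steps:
$j = 5$ ($j = 3 + 2 = 5$)
$U{\left(u \right)} = 32$ ($U{\left(u \right)} = 20 - -12 = 20 + 12 = 32$)
$\left(\left(-2 + P{\left(2 \right)}\right) \left(j - 2\right) + U{\left(4 \right)}\right)^{2} \left(-175\right) + 24 = \left(\left(-2 + 3\right) \left(5 - 2\right) + 32\right)^{2} \left(-175\right) + 24 = \left(1 \cdot 3 + 32\right)^{2} \left(-175\right) + 24 = \left(3 + 32\right)^{2} \left(-175\right) + 24 = 35^{2} \left(-175\right) + 24 = 1225 \left(-175\right) + 24 = -214375 + 24 = -214351$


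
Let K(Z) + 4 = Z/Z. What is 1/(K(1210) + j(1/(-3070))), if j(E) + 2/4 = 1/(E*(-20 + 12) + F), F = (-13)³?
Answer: -6744782/23609807 ≈ -0.28568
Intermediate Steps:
F = -2197
K(Z) = -3 (K(Z) = -4 + Z/Z = -4 + 1 = -3)
j(E) = -½ + 1/(-2197 - 8*E) (j(E) = -½ + 1/(E*(-20 + 12) - 2197) = -½ + 1/(E*(-8) - 2197) = -½ + 1/(-8*E - 2197) = -½ + 1/(-2197 - 8*E))
1/(K(1210) + j(1/(-3070))) = 1/(-3 + (-2199 - 8/(-3070))/(2*(2197 + 8/(-3070)))) = 1/(-3 + (-2199 - 8*(-1/3070))/(2*(2197 + 8*(-1/3070)))) = 1/(-3 + (-2199 + 4/1535)/(2*(2197 - 4/1535))) = 1/(-3 + (½)*(-3375461/1535)/(3372391/1535)) = 1/(-3 + (½)*(1535/3372391)*(-3375461/1535)) = 1/(-3 - 3375461/6744782) = 1/(-23609807/6744782) = -6744782/23609807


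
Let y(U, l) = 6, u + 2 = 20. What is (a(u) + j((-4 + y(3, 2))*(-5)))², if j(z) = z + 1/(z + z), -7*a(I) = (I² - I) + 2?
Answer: 1168561/400 ≈ 2921.4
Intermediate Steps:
u = 18 (u = -2 + 20 = 18)
a(I) = -2/7 - I²/7 + I/7 (a(I) = -((I² - I) + 2)/7 = -(2 + I² - I)/7 = -2/7 - I²/7 + I/7)
j(z) = z + 1/(2*z)
(a(u) + j((-4 + y(3, 2))*(-5)))² = ((-2/7 - ⅐*18² + (⅐)*18) + ((-4 + 6)*(-5) + 1/(2*(((-4 + 6)*(-5))))))² = ((-2/7 - ⅐*324 + 18/7) + (2*(-5) + 1/(2*((2*(-5))))))² = ((-2/7 - 324/7 + 18/7) + (-10 + (½)/(-10)))² = (-44 + (-10 + (½)*(-⅒)))² = (-44 + (-10 - 1/20))² = (-44 - 201/20)² = (-1081/20)² = 1168561/400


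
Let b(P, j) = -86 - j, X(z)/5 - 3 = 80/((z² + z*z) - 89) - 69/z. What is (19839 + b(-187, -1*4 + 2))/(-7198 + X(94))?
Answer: -32651103510/11878105301 ≈ -2.7488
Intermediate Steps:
X(z) = 15 - 345/z + 400/(-89 + 2*z²) (X(z) = 15 + 5*(80/((z² + z*z) - 89) - 69/z) = 15 + 5*(80/((z² + z²) - 89) - 69/z) = 15 + 5*(80/(2*z² - 89) - 69/z) = 15 + 5*(80/(-89 + 2*z²) - 69/z) = 15 + 5*(-69/z + 80/(-89 + 2*z²)) = 15 + (-345/z + 400/(-89 + 2*z²)) = 15 - 345/z + 400/(-89 + 2*z²))
(19839 + b(-187, -1*4 + 2))/(-7198 + X(94)) = (19839 + (-86 - (-1*4 + 2)))/(-7198 + 5*(6141 - 187*94 - 138*94² + 6*94³)/(94*(-89 + 2*94²))) = (19839 + (-86 - (-4 + 2)))/(-7198 + 5*(1/94)*(6141 - 17578 - 138*8836 + 6*830584)/(-89 + 2*8836)) = (19839 + (-86 - 1*(-2)))/(-7198 + 5*(1/94)*(6141 - 17578 - 1219368 + 4983504)/(-89 + 17672)) = (19839 + (-86 + 2))/(-7198 + 5*(1/94)*3752699/17583) = (19839 - 84)/(-7198 + 5*(1/94)*(1/17583)*3752699) = 19755/(-7198 + 18763495/1652802) = 19755/(-11878105301/1652802) = 19755*(-1652802/11878105301) = -32651103510/11878105301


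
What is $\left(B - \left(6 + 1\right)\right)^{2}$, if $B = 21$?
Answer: $196$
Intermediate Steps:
$\left(B - \left(6 + 1\right)\right)^{2} = \left(21 - \left(6 + 1\right)\right)^{2} = \left(21 - 7\right)^{2} = 14^{2} = 196$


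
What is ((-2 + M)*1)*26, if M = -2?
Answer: -104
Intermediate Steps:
((-2 + M)*1)*26 = ((-2 - 2)*1)*26 = -4*1*26 = -4*26 = -104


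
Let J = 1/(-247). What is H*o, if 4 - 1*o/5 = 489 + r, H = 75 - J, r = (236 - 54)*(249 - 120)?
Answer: -2219692690/247 ≈ -8.9866e+6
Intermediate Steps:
r = 23478 (r = 182*129 = 23478)
J = -1/247 ≈ -0.0040486
H = 18526/247 (H = 75 - 1*(-1/247) = 75 + 1/247 = 18526/247 ≈ 75.004)
o = -119815 (o = 20 - 5*(489 + 23478) = 20 - 5*23967 = 20 - 119835 = -119815)
H*o = (18526/247)*(-119815) = -2219692690/247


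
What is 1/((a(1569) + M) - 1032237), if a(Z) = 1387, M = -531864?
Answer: -1/1562714 ≈ -6.3991e-7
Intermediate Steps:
1/((a(1569) + M) - 1032237) = 1/((1387 - 531864) - 1032237) = 1/(-530477 - 1032237) = 1/(-1562714) = -1/1562714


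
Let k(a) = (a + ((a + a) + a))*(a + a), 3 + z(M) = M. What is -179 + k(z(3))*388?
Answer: -179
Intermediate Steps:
z(M) = -3 + M
k(a) = 8*a² (k(a) = (a + (2*a + a))*(2*a) = (a + 3*a)*(2*a) = (4*a)*(2*a) = 8*a²)
-179 + k(z(3))*388 = -179 + (8*(-3 + 3)²)*388 = -179 + (8*0²)*388 = -179 + (8*0)*388 = -179 + 0*388 = -179 + 0 = -179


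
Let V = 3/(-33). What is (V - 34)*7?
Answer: -2625/11 ≈ -238.64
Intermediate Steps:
V = -1/11 (V = 3*(-1/33) = -1/11 ≈ -0.090909)
(V - 34)*7 = (-1/11 - 34)*7 = -375/11*7 = -2625/11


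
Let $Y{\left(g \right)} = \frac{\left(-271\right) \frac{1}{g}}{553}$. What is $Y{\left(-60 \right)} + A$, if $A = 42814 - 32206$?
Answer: $\frac{351973711}{33180} \approx 10608.0$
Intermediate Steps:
$Y{\left(g \right)} = - \frac{271}{553 g}$ ($Y{\left(g \right)} = - \frac{271}{g} \frac{1}{553} = - \frac{271}{553 g}$)
$A = 10608$ ($A = 42814 - 32206 = 10608$)
$Y{\left(-60 \right)} + A = - \frac{271}{553 \left(-60\right)} + 10608 = \left(- \frac{271}{553}\right) \left(- \frac{1}{60}\right) + 10608 = \frac{271}{33180} + 10608 = \frac{351973711}{33180}$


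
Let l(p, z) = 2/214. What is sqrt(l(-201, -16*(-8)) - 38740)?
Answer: I*sqrt(443534153)/107 ≈ 196.82*I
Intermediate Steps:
l(p, z) = 1/107 (l(p, z) = 2*(1/214) = 1/107)
sqrt(l(-201, -16*(-8)) - 38740) = sqrt(1/107 - 38740) = sqrt(-4145179/107) = I*sqrt(443534153)/107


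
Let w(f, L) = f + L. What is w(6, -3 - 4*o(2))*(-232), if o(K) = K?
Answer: 1160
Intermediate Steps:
w(f, L) = L + f
w(6, -3 - 4*o(2))*(-232) = ((-3 - 4*2) + 6)*(-232) = ((-3 - 8) + 6)*(-232) = (-11 + 6)*(-232) = -5*(-232) = 1160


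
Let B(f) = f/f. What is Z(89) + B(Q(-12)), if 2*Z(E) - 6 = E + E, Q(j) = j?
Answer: 93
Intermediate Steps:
Z(E) = 3 + E (Z(E) = 3 + (E + E)/2 = 3 + (2*E)/2 = 3 + E)
B(f) = 1
Z(89) + B(Q(-12)) = (3 + 89) + 1 = 92 + 1 = 93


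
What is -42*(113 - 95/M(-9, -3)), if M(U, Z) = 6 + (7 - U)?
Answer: -50211/11 ≈ -4564.6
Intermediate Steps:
M(U, Z) = 13 - U
-42*(113 - 95/M(-9, -3)) = -42*(113 - 95/(13 - 1*(-9))) = -42*(113 - 95/(13 + 9)) = -42*(113 - 95/22) = -42*2391/22 = -50211/11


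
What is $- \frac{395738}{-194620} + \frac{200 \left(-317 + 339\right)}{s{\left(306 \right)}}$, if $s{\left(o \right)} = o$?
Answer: $\frac{244355957}{14888430} \approx 16.412$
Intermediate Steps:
$- \frac{395738}{-194620} + \frac{200 \left(-317 + 339\right)}{s{\left(306 \right)}} = - \frac{395738}{-194620} + \frac{200 \left(-317 + 339\right)}{306} = \left(-395738\right) \left(- \frac{1}{194620}\right) + 200 \cdot 22 \cdot \frac{1}{306} = \frac{197869}{97310} + 4400 \cdot \frac{1}{306} = \frac{197869}{97310} + \frac{2200}{153} = \frac{244355957}{14888430}$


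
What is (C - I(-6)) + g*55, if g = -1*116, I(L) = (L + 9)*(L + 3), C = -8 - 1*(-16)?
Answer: -6363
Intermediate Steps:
C = 8 (C = -8 + 16 = 8)
I(L) = (3 + L)*(9 + L) (I(L) = (9 + L)*(3 + L) = (3 + L)*(9 + L))
g = -116
(C - I(-6)) + g*55 = (8 - (27 + (-6)**2 + 12*(-6))) - 116*55 = (8 - (27 + 36 - 72)) - 6380 = (8 - 1*(-9)) - 6380 = (8 + 9) - 6380 = 17 - 6380 = -6363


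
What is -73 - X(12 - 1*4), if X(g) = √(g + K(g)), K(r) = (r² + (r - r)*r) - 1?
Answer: -73 - √71 ≈ -81.426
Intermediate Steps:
K(r) = -1 + r² (K(r) = (r² + 0*r) - 1 = (r² + 0) - 1 = r² - 1 = -1 + r²)
X(g) = √(-1 + g + g²) (X(g) = √(g + (-1 + g²)) = √(-1 + g + g²))
-73 - X(12 - 1*4) = -73 - √(-1 + (12 - 1*4) + (12 - 1*4)²) = -73 - √(-1 + (12 - 4) + (12 - 4)²) = -73 - √(-1 + 8 + 8²) = -73 - √(-1 + 8 + 64) = -73 - √71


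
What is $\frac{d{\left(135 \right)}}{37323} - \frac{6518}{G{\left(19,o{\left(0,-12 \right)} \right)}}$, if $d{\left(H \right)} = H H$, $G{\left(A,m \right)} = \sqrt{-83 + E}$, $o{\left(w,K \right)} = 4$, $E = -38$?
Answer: $\frac{2025}{4147} + \frac{6518 i}{11} \approx 0.4883 + 592.54 i$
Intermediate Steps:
$G{\left(A,m \right)} = 11 i$ ($G{\left(A,m \right)} = \sqrt{-83 - 38} = \sqrt{-121} = 11 i$)
$d{\left(H \right)} = H^{2}$
$\frac{d{\left(135 \right)}}{37323} - \frac{6518}{G{\left(19,o{\left(0,-12 \right)} \right)}} = \frac{135^{2}}{37323} - \frac{6518}{11 i} = 18225 \cdot \frac{1}{37323} - 6518 \left(- \frac{i}{11}\right) = \frac{2025}{4147} + \frac{6518 i}{11}$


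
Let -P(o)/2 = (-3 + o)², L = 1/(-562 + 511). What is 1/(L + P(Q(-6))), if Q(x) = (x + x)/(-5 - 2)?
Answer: -2499/8311 ≈ -0.30069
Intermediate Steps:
L = -1/51 (L = 1/(-51) = -1/51 ≈ -0.019608)
Q(x) = -2*x/7 (Q(x) = (2*x)/(-7) = (2*x)*(-⅐) = -2*x/7)
P(o) = -2*(-3 + o)²
1/(L + P(Q(-6))) = 1/(-1/51 - 2*(-3 - 2/7*(-6))²) = 1/(-1/51 - 2*(-3 + 12/7)²) = 1/(-1/51 - 2*(-9/7)²) = 1/(-1/51 - 2*81/49) = 1/(-1/51 - 162/49) = 1/(-8311/2499) = -2499/8311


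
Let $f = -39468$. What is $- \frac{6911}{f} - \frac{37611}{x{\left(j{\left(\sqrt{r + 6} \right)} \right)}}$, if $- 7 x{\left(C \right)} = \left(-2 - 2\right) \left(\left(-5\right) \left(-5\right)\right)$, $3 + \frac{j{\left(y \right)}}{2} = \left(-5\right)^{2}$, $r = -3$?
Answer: $- \frac{649395346}{246675} \approx -2632.6$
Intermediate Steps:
$j{\left(y \right)} = 44$ ($j{\left(y \right)} = -6 + 2 \left(-5\right)^{2} = -6 + 2 \cdot 25 = -6 + 50 = 44$)
$x{\left(C \right)} = \frac{100}{7}$ ($x{\left(C \right)} = - \frac{\left(-2 - 2\right) \left(\left(-5\right) \left(-5\right)\right)}{7} = - \frac{\left(-4\right) 25}{7} = \left(- \frac{1}{7}\right) \left(-100\right) = \frac{100}{7}$)
$- \frac{6911}{f} - \frac{37611}{x{\left(j{\left(\sqrt{r + 6} \right)} \right)}} = - \frac{6911}{-39468} - \frac{37611}{\frac{100}{7}} = \left(-6911\right) \left(- \frac{1}{39468}\right) - \frac{263277}{100} = \frac{6911}{39468} - \frac{263277}{100} = - \frac{649395346}{246675}$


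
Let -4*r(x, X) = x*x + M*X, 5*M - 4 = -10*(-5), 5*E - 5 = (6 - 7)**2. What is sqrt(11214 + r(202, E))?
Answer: 2*sqrt(6311)/5 ≈ 31.777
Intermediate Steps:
E = 6/5 (E = 1 + (6 - 7)**2/5 = 1 + (1/5)*(-1)**2 = 1 + (1/5)*1 = 1 + 1/5 = 6/5 ≈ 1.2000)
M = 54/5 (M = 4/5 + (-10*(-5))/5 = 4/5 + (1/5)*50 = 4/5 + 10 = 54/5 ≈ 10.800)
r(x, X) = -27*X/10 - x**2/4 (r(x, X) = -(x*x + 54*X/5)/4 = -(x**2 + 54*X/5)/4 = -27*X/10 - x**2/4)
sqrt(11214 + r(202, E)) = sqrt(11214 + (-27/10*6/5 - 1/4*202**2)) = sqrt(11214 + (-81/25 - 1/4*40804)) = sqrt(11214 + (-81/25 - 10201)) = sqrt(11214 - 255106/25) = sqrt(25244/25) = 2*sqrt(6311)/5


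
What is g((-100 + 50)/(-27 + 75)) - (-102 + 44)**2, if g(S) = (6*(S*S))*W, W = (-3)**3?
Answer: -113273/32 ≈ -3539.8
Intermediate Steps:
W = -27
g(S) = -162*S**2 (g(S) = (6*(S*S))*(-27) = (6*S**2)*(-27) = -162*S**2)
g((-100 + 50)/(-27 + 75)) - (-102 + 44)**2 = -162*(-100 + 50)**2/(-27 + 75)**2 - (-102 + 44)**2 = -162*(-50/48)**2 - 1*(-58)**2 = -162*(-50*1/48)**2 - 1*3364 = -162*(-25/24)**2 - 3364 = -162*625/576 - 3364 = -5625/32 - 3364 = -113273/32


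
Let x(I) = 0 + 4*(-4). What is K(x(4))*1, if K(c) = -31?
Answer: -31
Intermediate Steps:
x(I) = -16 (x(I) = 0 - 16 = -16)
K(x(4))*1 = -31*1 = -31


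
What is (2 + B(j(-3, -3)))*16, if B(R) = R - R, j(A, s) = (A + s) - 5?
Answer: 32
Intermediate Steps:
j(A, s) = -5 + A + s
B(R) = 0
(2 + B(j(-3, -3)))*16 = (2 + 0)*16 = 2*16 = 32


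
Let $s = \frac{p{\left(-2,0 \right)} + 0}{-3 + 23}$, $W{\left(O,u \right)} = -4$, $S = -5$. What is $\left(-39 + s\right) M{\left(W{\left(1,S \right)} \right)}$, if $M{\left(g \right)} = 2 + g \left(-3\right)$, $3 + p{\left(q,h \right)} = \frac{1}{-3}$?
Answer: $- \frac{1645}{3} \approx -548.33$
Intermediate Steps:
$p{\left(q,h \right)} = - \frac{10}{3}$ ($p{\left(q,h \right)} = -3 + \frac{1}{-3} = -3 - \frac{1}{3} = - \frac{10}{3}$)
$s = - \frac{1}{6}$ ($s = \frac{- \frac{10}{3} + 0}{-3 + 23} = - \frac{10}{3 \cdot 20} = \left(- \frac{10}{3}\right) \frac{1}{20} = - \frac{1}{6} \approx -0.16667$)
$M{\left(g \right)} = 2 - 3 g$
$\left(-39 + s\right) M{\left(W{\left(1,S \right)} \right)} = \left(-39 - \frac{1}{6}\right) \left(2 - -12\right) = - \frac{235 \left(2 + 12\right)}{6} = \left(- \frac{235}{6}\right) 14 = - \frac{1645}{3}$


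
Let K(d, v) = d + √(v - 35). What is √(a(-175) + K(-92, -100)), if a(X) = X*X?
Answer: √(30533 + 3*I*√15) ≈ 174.74 + 0.0332*I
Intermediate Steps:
K(d, v) = d + √(-35 + v)
a(X) = X²
√(a(-175) + K(-92, -100)) = √((-175)² + (-92 + √(-35 - 100))) = √(30625 + (-92 + √(-135))) = √(30625 + (-92 + 3*I*√15)) = √(30533 + 3*I*√15)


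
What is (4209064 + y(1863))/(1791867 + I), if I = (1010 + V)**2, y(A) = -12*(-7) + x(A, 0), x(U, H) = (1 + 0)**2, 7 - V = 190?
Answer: 4209149/2475796 ≈ 1.7001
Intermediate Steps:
V = -183 (V = 7 - 1*190 = 7 - 190 = -183)
x(U, H) = 1 (x(U, H) = 1**2 = 1)
y(A) = 85 (y(A) = -12*(-7) + 1 = 84 + 1 = 85)
I = 683929 (I = (1010 - 183)**2 = 827**2 = 683929)
(4209064 + y(1863))/(1791867 + I) = (4209064 + 85)/(1791867 + 683929) = 4209149/2475796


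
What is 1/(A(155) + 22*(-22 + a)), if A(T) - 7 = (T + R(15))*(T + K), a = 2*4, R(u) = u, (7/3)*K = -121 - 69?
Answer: 7/85443 ≈ 8.1926e-5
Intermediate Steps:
K = -570/7 (K = 3*(-121 - 69)/7 = (3/7)*(-190) = -570/7 ≈ -81.429)
a = 8
A(T) = 7 + (15 + T)*(-570/7 + T) (A(T) = 7 + (T + 15)*(T - 570/7) = 7 + (15 + T)*(-570/7 + T))
1/(A(155) + 22*(-22 + a)) = 1/((-8501/7 + 155² - 465/7*155) + 22*(-22 + 8)) = 1/((-8501/7 + 24025 - 72075/7) + 22*(-14)) = 1/(87599/7 - 308) = 1/(85443/7) = 7/85443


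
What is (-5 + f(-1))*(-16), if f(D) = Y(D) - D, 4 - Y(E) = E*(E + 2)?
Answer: -16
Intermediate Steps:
Y(E) = 4 - E*(2 + E) (Y(E) = 4 - E*(E + 2) = 4 - E*(2 + E))
f(D) = 4 - D² - 3*D (f(D) = (4 - D² - 2*D) - D = 4 - D² - 3*D)
(-5 + f(-1))*(-16) = (-5 + (4 - 1*(-1)² - 3*(-1)))*(-16) = (-5 + (4 - 1*1 + 3))*(-16) = (-5 + (4 - 1 + 3))*(-16) = (-5 + 6)*(-16) = 1*(-16) = -16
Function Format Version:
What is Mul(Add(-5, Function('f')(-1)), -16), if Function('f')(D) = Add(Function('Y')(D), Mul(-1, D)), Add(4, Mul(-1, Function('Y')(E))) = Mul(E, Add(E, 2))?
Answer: -16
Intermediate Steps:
Function('Y')(E) = Add(4, Mul(-1, E, Add(2, E))) (Function('Y')(E) = Add(4, Mul(-1, Mul(E, Add(E, 2)))) = Add(4, Mul(-1, Mul(E, Add(2, E)))) = Add(4, Mul(-1, E, Add(2, E))))
Function('f')(D) = Add(4, Mul(-1, Pow(D, 2)), Mul(-3, D)) (Function('f')(D) = Add(Add(4, Mul(-1, Pow(D, 2)), Mul(-2, D)), Mul(-1, D)) = Add(4, Mul(-1, Pow(D, 2)), Mul(-3, D)))
Mul(Add(-5, Function('f')(-1)), -16) = Mul(Add(-5, Add(4, Mul(-1, Pow(-1, 2)), Mul(-3, -1))), -16) = Mul(Add(-5, Add(4, Mul(-1, 1), 3)), -16) = Mul(Add(-5, Add(4, -1, 3)), -16) = Mul(Add(-5, 6), -16) = Mul(1, -16) = -16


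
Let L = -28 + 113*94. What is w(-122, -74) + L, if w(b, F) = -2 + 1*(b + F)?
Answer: 10396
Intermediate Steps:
w(b, F) = -2 + F + b (w(b, F) = -2 + 1*(F + b) = -2 + (F + b) = -2 + F + b)
L = 10594 (L = -28 + 10622 = 10594)
w(-122, -74) + L = (-2 - 74 - 122) + 10594 = -198 + 10594 = 10396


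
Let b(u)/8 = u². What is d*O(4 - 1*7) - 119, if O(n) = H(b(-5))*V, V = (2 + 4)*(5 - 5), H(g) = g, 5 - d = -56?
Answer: -119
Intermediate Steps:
d = 61 (d = 5 - 1*(-56) = 5 + 56 = 61)
b(u) = 8*u²
V = 0 (V = 6*0 = 0)
O(n) = 0 (O(n) = (8*(-5)²)*0 = (8*25)*0 = 200*0 = 0)
d*O(4 - 1*7) - 119 = 61*0 - 119 = 0 - 119 = -119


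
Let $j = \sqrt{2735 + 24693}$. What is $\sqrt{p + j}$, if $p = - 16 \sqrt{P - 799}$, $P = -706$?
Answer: $\sqrt{2 \sqrt{6857} - 16 i \sqrt{1505}} \approx 20.1 - 15.44 i$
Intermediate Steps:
$j = 2 \sqrt{6857}$ ($j = \sqrt{27428} = 2 \sqrt{6857} \approx 165.61$)
$p = - 16 i \sqrt{1505}$ ($p = - 16 \sqrt{-706 - 799} = - 16 \sqrt{-1505} = - 16 i \sqrt{1505} \approx - 620.71 i$)
$\sqrt{p + j} = \sqrt{- 16 i \sqrt{1505} + 2 \sqrt{6857}} = \sqrt{2 \sqrt{6857} - 16 i \sqrt{1505}}$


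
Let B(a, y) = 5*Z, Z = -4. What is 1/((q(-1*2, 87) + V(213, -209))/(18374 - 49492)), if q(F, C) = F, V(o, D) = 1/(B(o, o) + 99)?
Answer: 2458322/157 ≈ 15658.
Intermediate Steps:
B(a, y) = -20 (B(a, y) = 5*(-4) = -20)
V(o, D) = 1/79 (V(o, D) = 1/(-20 + 99) = 1/79)
1/((q(-1*2, 87) + V(213, -209))/(18374 - 49492)) = 1/((-1*2 + 1/79)/(18374 - 49492)) = 1/((-2 + 1/79)/(-31118)) = 1/(-157/79*(-1/31118)) = 1/(157/2458322) = 2458322/157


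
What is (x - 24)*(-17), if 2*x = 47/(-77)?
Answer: 63631/154 ≈ 413.19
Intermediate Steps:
x = -47/154 (x = (47/(-77))/2 = (47*(-1/77))/2 = (1/2)*(-47/77) = -47/154 ≈ -0.30519)
(x - 24)*(-17) = (-47/154 - 24)*(-17) = -3743/154*(-17) = 63631/154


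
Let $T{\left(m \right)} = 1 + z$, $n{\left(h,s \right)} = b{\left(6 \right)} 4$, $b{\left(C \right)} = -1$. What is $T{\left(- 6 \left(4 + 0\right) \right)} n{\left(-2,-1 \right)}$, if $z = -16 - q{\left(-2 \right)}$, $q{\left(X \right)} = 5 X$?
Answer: $20$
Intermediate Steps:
$z = -6$ ($z = -16 - 5 \left(-2\right) = -16 - -10 = -16 + 10 = -6$)
$n{\left(h,s \right)} = -4$ ($n{\left(h,s \right)} = \left(-1\right) 4 = -4$)
$T{\left(m \right)} = -5$ ($T{\left(m \right)} = 1 - 6 = -5$)
$T{\left(- 6 \left(4 + 0\right) \right)} n{\left(-2,-1 \right)} = \left(-5\right) \left(-4\right) = 20$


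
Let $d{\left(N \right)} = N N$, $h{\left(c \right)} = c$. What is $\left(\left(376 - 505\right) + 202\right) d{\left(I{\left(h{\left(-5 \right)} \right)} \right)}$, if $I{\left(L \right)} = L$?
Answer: $1825$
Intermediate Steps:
$d{\left(N \right)} = N^{2}$
$\left(\left(376 - 505\right) + 202\right) d{\left(I{\left(h{\left(-5 \right)} \right)} \right)} = \left(\left(376 - 505\right) + 202\right) \left(-5\right)^{2} = \left(-129 + 202\right) 25 = 73 \cdot 25 = 1825$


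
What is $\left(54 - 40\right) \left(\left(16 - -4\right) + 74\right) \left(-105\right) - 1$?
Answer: $-138181$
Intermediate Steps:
$\left(54 - 40\right) \left(\left(16 - -4\right) + 74\right) \left(-105\right) - 1 = 14 \left(\left(16 + 4\right) + 74\right) \left(-105\right) - 1 = 14 \left(20 + 74\right) \left(-105\right) - 1 = 14 \cdot 94 \left(-105\right) - 1 = 1316 \left(-105\right) - 1 = -138180 - 1 = -138181$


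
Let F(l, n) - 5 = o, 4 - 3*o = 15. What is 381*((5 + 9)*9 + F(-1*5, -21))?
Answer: 48514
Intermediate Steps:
o = -11/3 (o = 4/3 - ⅓*15 = 4/3 - 5 = -11/3 ≈ -3.6667)
F(l, n) = 4/3 (F(l, n) = 5 - 11/3 = 4/3)
381*((5 + 9)*9 + F(-1*5, -21)) = 381*((5 + 9)*9 + 4/3) = 381*(14*9 + 4/3) = 381*(126 + 4/3) = 381*(382/3) = 48514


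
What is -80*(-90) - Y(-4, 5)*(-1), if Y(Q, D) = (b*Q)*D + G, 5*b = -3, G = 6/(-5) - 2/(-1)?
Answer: 36064/5 ≈ 7212.8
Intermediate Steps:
G = ⅘ (G = 6*(-⅕) - 2*(-1) = -6/5 + 2 = ⅘ ≈ 0.80000)
b = -⅗ (b = (⅕)*(-3) = -⅗ ≈ -0.60000)
Y(Q, D) = ⅘ - 3*D*Q/5 (Y(Q, D) = (-3*Q/5)*D + ⅘ = -3*D*Q/5 + ⅘ = ⅘ - 3*D*Q/5)
-80*(-90) - Y(-4, 5)*(-1) = -80*(-90) - (⅘ - ⅗*5*(-4))*(-1) = 7200 - (⅘ + 12)*(-1) = 7200 - 1*64/5*(-1) = 7200 - 64/5*(-1) = 7200 + 64/5 = 36064/5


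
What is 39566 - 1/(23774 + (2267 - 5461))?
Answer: 814268279/20580 ≈ 39566.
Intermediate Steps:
39566 - 1/(23774 + (2267 - 5461)) = 39566 - 1/(23774 - 3194) = 39566 - 1/20580 = 814268279/20580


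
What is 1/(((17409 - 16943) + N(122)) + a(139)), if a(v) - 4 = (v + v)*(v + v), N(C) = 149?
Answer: 1/77903 ≈ 1.2836e-5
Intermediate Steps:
a(v) = 4 + 4*v² (a(v) = 4 + (v + v)*(v + v) = 4 + (2*v)*(2*v) = 4 + 4*v²)
1/(((17409 - 16943) + N(122)) + a(139)) = 1/(((17409 - 16943) + 149) + (4 + 4*139²)) = 1/((466 + 149) + (4 + 4*19321)) = 1/(615 + (4 + 77284)) = 1/(615 + 77288) = 1/77903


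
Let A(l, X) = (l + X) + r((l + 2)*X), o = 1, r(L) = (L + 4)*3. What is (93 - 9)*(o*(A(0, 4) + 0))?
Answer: 3360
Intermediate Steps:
r(L) = 12 + 3*L (r(L) = (4 + L)*3 = 12 + 3*L)
A(l, X) = 12 + X + l + 3*X*(2 + l) (A(l, X) = (l + X) + (12 + 3*((l + 2)*X)) = (X + l) + (12 + 3*((2 + l)*X)) = (X + l) + (12 + 3*(X*(2 + l))) = (X + l) + (12 + 3*X*(2 + l)) = 12 + X + l + 3*X*(2 + l))
(93 - 9)*(o*(A(0, 4) + 0)) = (93 - 9)*(1*((12 + 4 + 0 + 3*4*(2 + 0)) + 0)) = 84*(1*((12 + 4 + 0 + 3*4*2) + 0)) = 84*(1*((12 + 4 + 0 + 24) + 0)) = 84*(1*(40 + 0)) = 84*(1*40) = 84*40 = 3360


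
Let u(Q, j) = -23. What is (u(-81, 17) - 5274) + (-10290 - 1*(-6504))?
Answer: -9083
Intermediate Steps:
(u(-81, 17) - 5274) + (-10290 - 1*(-6504)) = (-23 - 5274) + (-10290 - 1*(-6504)) = -5297 + (-10290 + 6504) = -5297 - 3786 = -9083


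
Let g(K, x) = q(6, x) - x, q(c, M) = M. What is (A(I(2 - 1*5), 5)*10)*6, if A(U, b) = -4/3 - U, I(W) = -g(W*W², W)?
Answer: -80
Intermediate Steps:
g(K, x) = 0 (g(K, x) = x - x = 0)
I(W) = 0 (I(W) = -1*0 = 0)
A(U, b) = -4/3 - U (A(U, b) = -4*⅓ - U = -4/3 - U)
(A(I(2 - 1*5), 5)*10)*6 = ((-4/3 - 1*0)*10)*6 = ((-4/3 + 0)*10)*6 = -4/3*10*6 = -40/3*6 = -80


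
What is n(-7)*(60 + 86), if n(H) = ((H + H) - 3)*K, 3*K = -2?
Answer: 4964/3 ≈ 1654.7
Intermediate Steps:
K = -⅔ (K = (⅓)*(-2) = -⅔ ≈ -0.66667)
n(H) = 2 - 4*H/3 (n(H) = ((H + H) - 3)*(-⅔) = (2*H - 3)*(-⅔) = (-3 + 2*H)*(-⅔) = 2 - 4*H/3)
n(-7)*(60 + 86) = (2 - 4/3*(-7))*(60 + 86) = (2 + 28/3)*146 = (34/3)*146 = 4964/3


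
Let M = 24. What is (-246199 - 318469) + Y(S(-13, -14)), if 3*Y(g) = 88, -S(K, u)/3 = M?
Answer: -1693916/3 ≈ -5.6464e+5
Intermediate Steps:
S(K, u) = -72 (S(K, u) = -3*24 = -72)
Y(g) = 88/3 (Y(g) = (1/3)*88 = 88/3)
(-246199 - 318469) + Y(S(-13, -14)) = (-246199 - 318469) + 88/3 = -564668 + 88/3 = -1693916/3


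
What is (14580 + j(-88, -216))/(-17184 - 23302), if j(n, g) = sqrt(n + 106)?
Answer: -7290/20243 - 3*sqrt(2)/40486 ≈ -0.36023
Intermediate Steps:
j(n, g) = sqrt(106 + n)
(14580 + j(-88, -216))/(-17184 - 23302) = (14580 + sqrt(106 - 88))/(-17184 - 23302) = (14580 + sqrt(18))/(-40486) = (14580 + 3*sqrt(2))*(-1/40486) = -7290/20243 - 3*sqrt(2)/40486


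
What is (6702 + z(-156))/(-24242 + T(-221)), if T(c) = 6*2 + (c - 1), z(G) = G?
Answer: -3273/12226 ≈ -0.26771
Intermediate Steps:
T(c) = 11 + c (T(c) = 12 + (-1 + c) = 11 + c)
(6702 + z(-156))/(-24242 + T(-221)) = (6702 - 156)/(-24242 + (11 - 221)) = 6546/(-24242 - 210) = 6546/(-24452) = 6546*(-1/24452) = -3273/12226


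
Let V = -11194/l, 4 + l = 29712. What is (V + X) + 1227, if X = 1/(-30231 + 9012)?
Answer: 386615703305/315187026 ≈ 1226.6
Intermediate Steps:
l = 29708 (l = -4 + 29712 = 29708)
X = -1/21219 (X = 1/(-21219) = -1/21219 ≈ -4.7128e-5)
V = -5597/14854 (V = -11194/29708 = -11194*1/29708 = -5597/14854 ≈ -0.37680)
(V + X) + 1227 = (-5597/14854 - 1/21219) + 1227 = -118777597/315187026 + 1227 = 386615703305/315187026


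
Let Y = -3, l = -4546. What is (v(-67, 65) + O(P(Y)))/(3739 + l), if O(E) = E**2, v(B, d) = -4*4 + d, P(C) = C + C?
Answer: -85/807 ≈ -0.10533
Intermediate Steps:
P(C) = 2*C
v(B, d) = -16 + d
(v(-67, 65) + O(P(Y)))/(3739 + l) = ((-16 + 65) + (2*(-3))**2)/(3739 - 4546) = (49 + (-6)**2)/(-807) = (49 + 36)*(-1/807) = 85*(-1/807) = -85/807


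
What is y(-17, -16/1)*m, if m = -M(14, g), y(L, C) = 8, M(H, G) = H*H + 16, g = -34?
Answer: -1696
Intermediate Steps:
M(H, G) = 16 + H**2 (M(H, G) = H**2 + 16 = 16 + H**2)
m = -212 (m = -(16 + 14**2) = -(16 + 196) = -1*212 = -212)
y(-17, -16/1)*m = 8*(-212) = -1696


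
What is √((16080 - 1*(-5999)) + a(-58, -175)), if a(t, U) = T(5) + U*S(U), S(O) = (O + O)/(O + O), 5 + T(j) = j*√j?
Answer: √(21899 + 5*√5) ≈ 148.02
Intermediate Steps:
T(j) = -5 + j^(3/2) (T(j) = -5 + j*√j = -5 + j^(3/2))
S(O) = 1 (S(O) = (2*O)/((2*O)) = (2*O)*(1/(2*O)) = 1)
a(t, U) = -5 + U + 5*√5 (a(t, U) = (-5 + 5^(3/2)) + U*1 = (-5 + 5*√5) + U = -5 + U + 5*√5)
√((16080 - 1*(-5999)) + a(-58, -175)) = √((16080 - 1*(-5999)) + (-5 - 175 + 5*√5)) = √((16080 + 5999) + (-180 + 5*√5)) = √(22079 + (-180 + 5*√5)) = √(21899 + 5*√5)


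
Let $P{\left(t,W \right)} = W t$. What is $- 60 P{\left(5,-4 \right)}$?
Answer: $1200$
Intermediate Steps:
$- 60 P{\left(5,-4 \right)} = - 60 \left(\left(-4\right) 5\right) = \left(-60\right) \left(-20\right) = 1200$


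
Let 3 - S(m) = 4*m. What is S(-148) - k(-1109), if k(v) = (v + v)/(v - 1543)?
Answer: 787861/1326 ≈ 594.16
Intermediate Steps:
S(m) = 3 - 4*m
k(v) = 2*v/(-1543 + v) (k(v) = (2*v)/(-1543 + v) = 2*v/(-1543 + v))
S(-148) - k(-1109) = (3 - 4*(-148)) - 2*(-1109)/(-1543 - 1109) = (3 + 592) - 2*(-1109)/(-2652) = 595 - 2*(-1109)*(-1)/2652 = 595 - 1*1109/1326 = 595 - 1109/1326 = 787861/1326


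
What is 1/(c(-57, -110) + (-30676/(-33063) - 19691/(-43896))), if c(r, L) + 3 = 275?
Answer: 483777816/132253431695 ≈ 0.0036580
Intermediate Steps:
c(r, L) = 272 (c(r, L) = -3 + 275 = 272)
1/(c(-57, -110) + (-30676/(-33063) - 19691/(-43896))) = 1/(272 + (-30676/(-33063) - 19691/(-43896))) = 1/(272 + (-30676*(-1/33063) - 19691*(-1/43896))) = 1/(272 + (30676/33063 + 19691/43896)) = 1/(272 + 665865743/483777816) = 1/(132253431695/483777816) = 483777816/132253431695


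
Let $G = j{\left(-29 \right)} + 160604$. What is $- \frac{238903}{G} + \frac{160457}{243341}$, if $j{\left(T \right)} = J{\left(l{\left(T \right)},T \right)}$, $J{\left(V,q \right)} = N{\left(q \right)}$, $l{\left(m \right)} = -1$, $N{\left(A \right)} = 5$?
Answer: $- \frac{32364056610}{39082754669} \approx -0.82809$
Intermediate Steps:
$J{\left(V,q \right)} = 5$
$j{\left(T \right)} = 5$
$G = 160609$ ($G = 5 + 160604 = 160609$)
$- \frac{238903}{G} + \frac{160457}{243341} = - \frac{238903}{160609} + \frac{160457}{243341} = - \frac{32364056610}{39082754669}$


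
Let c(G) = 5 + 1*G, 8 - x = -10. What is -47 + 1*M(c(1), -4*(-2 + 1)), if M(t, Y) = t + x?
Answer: -23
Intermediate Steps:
x = 18 (x = 8 - 1*(-10) = 8 + 10 = 18)
c(G) = 5 + G
M(t, Y) = 18 + t (M(t, Y) = t + 18 = 18 + t)
-47 + 1*M(c(1), -4*(-2 + 1)) = -47 + 1*(18 + (5 + 1)) = -47 + 1*(18 + 6) = -47 + 1*24 = -47 + 24 = -23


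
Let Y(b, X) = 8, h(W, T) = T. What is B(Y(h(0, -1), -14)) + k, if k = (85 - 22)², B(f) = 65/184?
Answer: 730361/184 ≈ 3969.4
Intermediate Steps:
B(f) = 65/184 (B(f) = 65*(1/184) = 65/184)
k = 3969 (k = 63² = 3969)
B(Y(h(0, -1), -14)) + k = 65/184 + 3969 = 730361/184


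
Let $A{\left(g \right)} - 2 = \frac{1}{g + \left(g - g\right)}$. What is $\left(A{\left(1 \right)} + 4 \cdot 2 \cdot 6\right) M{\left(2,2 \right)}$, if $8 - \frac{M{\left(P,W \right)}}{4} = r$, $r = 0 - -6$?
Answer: $408$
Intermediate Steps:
$r = 6$ ($r = 0 + 6 = 6$)
$A{\left(g \right)} = 2 + \frac{1}{g}$ ($A{\left(g \right)} = 2 + \frac{1}{g + \left(g - g\right)} = 2 + \frac{1}{g + 0} = 2 + \frac{1}{g}$)
$M{\left(P,W \right)} = 8$ ($M{\left(P,W \right)} = 32 - 24 = 8$)
$\left(A{\left(1 \right)} + 4 \cdot 2 \cdot 6\right) M{\left(2,2 \right)} = \left(\left(2 + 1^{-1}\right) + 4 \cdot 2 \cdot 6\right) 8 = \left(\left(2 + 1\right) + 8 \cdot 6\right) 8 = \left(3 + 48\right) 8 = 51 \cdot 8 = 408$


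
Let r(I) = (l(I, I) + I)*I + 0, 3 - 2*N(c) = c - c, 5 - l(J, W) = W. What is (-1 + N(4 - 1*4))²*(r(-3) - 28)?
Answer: -43/4 ≈ -10.750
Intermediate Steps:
l(J, W) = 5 - W
N(c) = 3/2 (N(c) = 3/2 - (c - c)/2 = 3/2 - ½*0 = 3/2 + 0 = 3/2)
r(I) = 5*I (r(I) = ((5 - I) + I)*I + 0 = 5*I + 0 = 5*I)
(-1 + N(4 - 1*4))²*(r(-3) - 28) = (-1 + 3/2)²*(5*(-3) - 28) = (½)²*(-15 - 28) = (¼)*(-43) = -43/4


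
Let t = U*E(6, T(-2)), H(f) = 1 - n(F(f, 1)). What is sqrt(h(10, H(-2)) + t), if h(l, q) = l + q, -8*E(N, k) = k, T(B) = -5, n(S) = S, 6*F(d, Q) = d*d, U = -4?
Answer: sqrt(282)/6 ≈ 2.7988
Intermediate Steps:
F(d, Q) = d**2/6 (F(d, Q) = (d*d)/6 = d**2/6)
E(N, k) = -k/8
H(f) = 1 - f**2/6
t = -5/2 (t = -(-1)*(-5)/2 = -4*5/8 = -5/2 ≈ -2.5000)
sqrt(h(10, H(-2)) + t) = sqrt((10 + (1 - 1/6*(-2)**2)) - 5/2) = sqrt((10 + (1 - 1/6*4)) - 5/2) = sqrt((10 + (1 - 2/3)) - 5/2) = sqrt((10 + 1/3) - 5/2) = sqrt(31/3 - 5/2) = sqrt(47/6) = sqrt(282)/6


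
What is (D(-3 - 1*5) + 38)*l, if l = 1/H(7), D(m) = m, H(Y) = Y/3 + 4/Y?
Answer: 630/61 ≈ 10.328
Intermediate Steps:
H(Y) = 4/Y + Y/3 (H(Y) = Y*(⅓) + 4/Y = Y/3 + 4/Y = 4/Y + Y/3)
l = 21/61 (l = 1/(4/7 + (⅓)*7) = 1/(4*(⅐) + 7/3) = 1/(4/7 + 7/3) = 1/(61/21) = 21/61 ≈ 0.34426)
(D(-3 - 1*5) + 38)*l = ((-3 - 1*5) + 38)*(21/61) = ((-3 - 5) + 38)*(21/61) = (-8 + 38)*(21/61) = 30*(21/61) = 630/61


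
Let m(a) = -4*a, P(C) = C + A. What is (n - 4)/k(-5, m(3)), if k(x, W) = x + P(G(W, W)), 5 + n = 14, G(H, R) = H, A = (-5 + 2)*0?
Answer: -5/17 ≈ -0.29412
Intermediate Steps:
A = 0 (A = -3*0 = 0)
n = 9 (n = -5 + 14 = 9)
P(C) = C (P(C) = C + 0 = C)
k(x, W) = W + x (k(x, W) = x + W = W + x)
(n - 4)/k(-5, m(3)) = (9 - 4)/(-4*3 - 5) = 5/(-12 - 5) = 5/(-17) = -1/17*5 = -5/17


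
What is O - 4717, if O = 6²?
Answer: -4681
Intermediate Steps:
O = 36
O - 4717 = 36 - 4717 = -4681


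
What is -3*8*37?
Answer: -888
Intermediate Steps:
-3*8*37 = -24*37 = -888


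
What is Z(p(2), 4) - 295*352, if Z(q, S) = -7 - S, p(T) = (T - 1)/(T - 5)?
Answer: -103851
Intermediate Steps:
p(T) = (-1 + T)/(-5 + T)
Z(p(2), 4) - 295*352 = (-7 - 1*4) - 295*352 = (-7 - 4) - 103840 = -11 - 103840 = -103851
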